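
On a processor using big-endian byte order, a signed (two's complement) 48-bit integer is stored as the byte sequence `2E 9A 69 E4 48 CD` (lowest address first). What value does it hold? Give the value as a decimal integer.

Big-endian stores the most-significant byte at the lowest address.
The bytes are already most-significant first: 0x2E9A69E448CD.
0x2E9A69E448CD = 51240736409805.

51240736409805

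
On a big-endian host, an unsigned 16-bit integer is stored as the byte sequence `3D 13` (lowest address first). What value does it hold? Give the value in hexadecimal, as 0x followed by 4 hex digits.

0x3D13

Big-endian: lowest address holds the most-significant byte.
The bytes are already most-significant first: 0x3D13.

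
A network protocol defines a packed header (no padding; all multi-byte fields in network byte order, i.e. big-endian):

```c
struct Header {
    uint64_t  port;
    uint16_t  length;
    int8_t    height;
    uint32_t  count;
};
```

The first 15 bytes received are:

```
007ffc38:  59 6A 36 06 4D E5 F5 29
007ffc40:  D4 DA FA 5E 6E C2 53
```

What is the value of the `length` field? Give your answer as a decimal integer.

`length` follows `port` (8 bytes), so it starts at byte offset 8 and occupies 2 bytes.
Bytes at offsets 8..9: D4 DA.
Big-endian: lowest address holds the most-significant byte.
The bytes are already most-significant first: 0xD4DA.
0xD4DA = 54490.

54490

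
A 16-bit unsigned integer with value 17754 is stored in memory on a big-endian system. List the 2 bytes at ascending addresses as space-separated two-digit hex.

45 5A

17754 in hexadecimal, padded to 16 bits, is 0x455A.
Split into bytes (most-significant first): 45 5A.
Big-endian: lowest address holds the most-significant byte.
So the memory order matches the most-significant-first order: 45 5A.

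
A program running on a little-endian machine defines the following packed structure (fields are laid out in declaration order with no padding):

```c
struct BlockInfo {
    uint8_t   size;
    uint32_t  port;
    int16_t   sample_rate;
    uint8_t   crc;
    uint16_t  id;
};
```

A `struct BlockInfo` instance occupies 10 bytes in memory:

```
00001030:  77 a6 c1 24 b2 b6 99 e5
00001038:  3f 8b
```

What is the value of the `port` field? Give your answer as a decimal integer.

2988753318

`port` follows `size` (1 byte), so it starts at byte offset 1 and occupies 4 bytes.
Bytes at offsets 1..4: A6 C1 24 B2.
Little-endian: lowest address holds the least-significant byte.
Reassemble most-significant byte first: B2 24 C1 A6 → 0xB224C1A6.
0xB224C1A6 = 2988753318.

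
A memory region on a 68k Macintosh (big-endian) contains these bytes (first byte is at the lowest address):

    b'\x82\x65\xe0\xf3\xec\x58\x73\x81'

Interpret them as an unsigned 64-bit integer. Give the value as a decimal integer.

9396163535825302401

In big-endian order the high byte comes first in memory.
The bytes are already most-significant first: 0x8265E0F3EC587381.
0x8265E0F3EC587381 = 9396163535825302401.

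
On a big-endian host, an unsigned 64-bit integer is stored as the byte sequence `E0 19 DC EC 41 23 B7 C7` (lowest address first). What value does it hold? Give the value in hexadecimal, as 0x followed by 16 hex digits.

0xE019DCEC4123B7C7

Big-endian stores the most-significant byte at the lowest address.
The bytes are already most-significant first: 0xE019DCEC4123B7C7.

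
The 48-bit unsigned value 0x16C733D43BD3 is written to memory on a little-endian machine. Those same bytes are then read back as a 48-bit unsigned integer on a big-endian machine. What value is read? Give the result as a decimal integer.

232253916694294

Stored little-endian, the bytes at ascending addresses are D3 3B D4 33 C7 16.
Read back as big-endian, the last byte is least significant, giving 0xD33BD433C716.
0xD33BD433C716 = 232253916694294.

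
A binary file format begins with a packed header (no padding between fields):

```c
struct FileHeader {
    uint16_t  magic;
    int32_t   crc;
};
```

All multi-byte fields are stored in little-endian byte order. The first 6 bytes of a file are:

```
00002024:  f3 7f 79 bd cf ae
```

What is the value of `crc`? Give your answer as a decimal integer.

`crc` follows `magic` (2 bytes), so it starts at byte offset 2 and occupies 4 bytes.
Bytes at offsets 2..5: 79 BD CF AE.
In little-endian order the low byte comes first in memory.
Reassemble most-significant byte first: AE CF BD 79 → 0xAECFBD79.
Top bit is set, so as a signed 32-bit value this is 0xAECFBD79 − 2^32 = -1362117255.

-1362117255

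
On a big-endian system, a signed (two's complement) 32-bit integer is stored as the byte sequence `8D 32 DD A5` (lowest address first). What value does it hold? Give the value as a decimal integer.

-1926046299

Big-endian: lowest address holds the most-significant byte.
The bytes are already most-significant first: 0x8D32DDA5.
Top bit is set, so as a signed 32-bit value this is 0x8D32DDA5 − 2^32 = -1926046299.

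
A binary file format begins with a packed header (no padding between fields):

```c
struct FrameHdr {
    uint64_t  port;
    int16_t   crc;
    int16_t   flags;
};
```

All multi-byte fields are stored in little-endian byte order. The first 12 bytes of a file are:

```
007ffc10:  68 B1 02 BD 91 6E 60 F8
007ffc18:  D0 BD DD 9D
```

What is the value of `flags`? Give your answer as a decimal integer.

`flags` follows `port` (8 B), `crc` (2 B), so it starts at offset 8 + 2 = 10 and occupies 2 bytes.
Bytes at offsets 10..11: DD 9D.
Little-endian stores the least-significant byte at the lowest address.
Reassemble most-significant byte first: 9D DD → 0x9DDD.
Top bit is set, so as a signed 16-bit value this is 0x9DDD − 2^16 = -25123.

-25123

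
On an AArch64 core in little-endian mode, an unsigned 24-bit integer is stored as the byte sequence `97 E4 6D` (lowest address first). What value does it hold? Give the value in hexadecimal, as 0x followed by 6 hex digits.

In little-endian order the low byte comes first in memory.
Reassemble most-significant byte first: 6D E4 97 → 0x6DE497.

0x6DE497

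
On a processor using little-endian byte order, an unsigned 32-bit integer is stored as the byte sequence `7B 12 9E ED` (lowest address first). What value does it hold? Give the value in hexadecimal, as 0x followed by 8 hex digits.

Little-endian stores the least-significant byte at the lowest address.
Reassemble most-significant byte first: ED 9E 12 7B → 0xED9E127B.

0xED9E127B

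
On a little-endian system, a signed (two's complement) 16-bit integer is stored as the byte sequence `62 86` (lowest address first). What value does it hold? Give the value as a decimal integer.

Little-endian: lowest address holds the least-significant byte.
Reassemble most-significant byte first: 86 62 → 0x8662.
Top bit is set, so as a signed 16-bit value this is 0x8662 − 2^16 = -31134.

-31134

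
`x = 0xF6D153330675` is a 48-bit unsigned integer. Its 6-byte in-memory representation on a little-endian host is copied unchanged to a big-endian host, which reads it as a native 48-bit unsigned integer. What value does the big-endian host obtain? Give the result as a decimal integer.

Stored little-endian, the bytes at ascending addresses are 75 06 33 53 D1 F6.
Read back as big-endian, the last byte is least significant, giving 0x75063353D1F6.
0x75063353D1F6 = 128669491384822.

128669491384822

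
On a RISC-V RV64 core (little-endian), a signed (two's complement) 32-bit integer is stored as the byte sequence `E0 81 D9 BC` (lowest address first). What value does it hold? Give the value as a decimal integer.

-1126596128

In little-endian order the low byte comes first in memory.
Reassemble most-significant byte first: BC D9 81 E0 → 0xBCD981E0.
Top bit is set, so as a signed 32-bit value this is 0xBCD981E0 − 2^32 = -1126596128.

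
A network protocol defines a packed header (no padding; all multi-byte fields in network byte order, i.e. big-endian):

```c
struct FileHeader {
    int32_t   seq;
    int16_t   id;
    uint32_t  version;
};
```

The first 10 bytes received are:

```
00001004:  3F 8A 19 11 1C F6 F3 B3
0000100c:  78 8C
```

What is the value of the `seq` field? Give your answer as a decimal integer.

`seq` is the first field, at byte offset 0, occupying 4 bytes.
Bytes at offsets 0..3: 3F 8A 19 11.
Big-endian: lowest address holds the most-significant byte.
The bytes are already most-significant first: 0x3F8A1911.
0x3F8A1911 = 1066014993.

1066014993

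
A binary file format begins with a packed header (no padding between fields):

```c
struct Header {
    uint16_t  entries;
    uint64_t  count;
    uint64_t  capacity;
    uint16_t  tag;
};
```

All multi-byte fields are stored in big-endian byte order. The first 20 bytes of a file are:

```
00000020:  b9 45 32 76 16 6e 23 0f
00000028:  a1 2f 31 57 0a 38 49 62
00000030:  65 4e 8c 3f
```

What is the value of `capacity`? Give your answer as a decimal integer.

`capacity` follows `entries` (2 B), `count` (8 B), so it starts at offset 2 + 8 = 10 and occupies 8 bytes.
Bytes at offsets 10..17: 31 57 0A 38 49 62 65 4E.
In big-endian order the high byte comes first in memory.
The bytes are already most-significant first: 0x31570A384962654E.
0x31570A384962654E = 3555321667697927502.

3555321667697927502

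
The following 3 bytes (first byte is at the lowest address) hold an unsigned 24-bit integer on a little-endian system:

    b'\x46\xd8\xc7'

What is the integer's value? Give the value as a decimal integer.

Little-endian: lowest address holds the least-significant byte.
Reassemble most-significant byte first: C7 D8 46 → 0xC7D846.
0xC7D846 = 13097030.

13097030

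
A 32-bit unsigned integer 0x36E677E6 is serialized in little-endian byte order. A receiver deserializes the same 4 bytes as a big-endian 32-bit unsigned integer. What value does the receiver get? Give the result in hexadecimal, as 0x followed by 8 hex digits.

0xE677E636

Stored little-endian, the bytes at ascending addresses are E6 77 E6 36.
Read back as big-endian, the last byte is least significant, giving 0xE677E636.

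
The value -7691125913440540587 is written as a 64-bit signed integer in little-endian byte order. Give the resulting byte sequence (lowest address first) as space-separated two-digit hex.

Two's complement of -7691125913440540587 in 64 bits: 7691125913440540587 = 0x6ABC5E44D96CD7AB; invert → 0x9543A1BB26932854; add 1 → 0x9543A1BB26932855.
Split into bytes (most-significant first): 95 43 A1 BB 26 93 28 55.
Little-endian: lowest address holds the least-significant byte.
So at ascending addresses the bytes are 55 28 93 26 BB A1 43 95.

55 28 93 26 BB A1 43 95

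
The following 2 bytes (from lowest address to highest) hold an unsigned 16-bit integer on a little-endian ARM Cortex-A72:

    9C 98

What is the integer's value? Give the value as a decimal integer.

39068

Little-endian: lowest address holds the least-significant byte.
Reassemble most-significant byte first: 98 9C → 0x989C.
0x989C = 39068.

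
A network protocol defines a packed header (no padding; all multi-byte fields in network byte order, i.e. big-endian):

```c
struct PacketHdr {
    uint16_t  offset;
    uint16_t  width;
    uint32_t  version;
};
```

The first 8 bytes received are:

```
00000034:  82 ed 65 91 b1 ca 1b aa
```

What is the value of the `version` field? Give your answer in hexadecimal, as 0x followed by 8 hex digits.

0xB1CA1BAA

`version` follows `offset` (2 B), `width` (2 B), so it starts at offset 2 + 2 = 4 and occupies 4 bytes.
Bytes at offsets 4..7: B1 CA 1B AA.
Big-endian stores the most-significant byte at the lowest address.
The bytes are already most-significant first: 0xB1CA1BAA.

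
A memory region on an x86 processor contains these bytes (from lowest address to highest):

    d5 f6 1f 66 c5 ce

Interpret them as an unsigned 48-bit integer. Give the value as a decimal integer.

Little-endian stores the least-significant byte at the lowest address.
Reassemble most-significant byte first: CE C5 66 1F F6 D5 → 0xCEC5661FF6D5.
0xCEC5661FF6D5 = 227347217250005.

227347217250005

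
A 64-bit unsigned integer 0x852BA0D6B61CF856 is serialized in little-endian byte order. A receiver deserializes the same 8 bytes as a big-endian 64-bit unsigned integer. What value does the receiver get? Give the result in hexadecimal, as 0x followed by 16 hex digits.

0x56F81CB6D6A02B85

Stored little-endian, the bytes at ascending addresses are 56 F8 1C B6 D6 A0 2B 85.
Read back as big-endian, the last byte is least significant, giving 0x56F81CB6D6A02B85.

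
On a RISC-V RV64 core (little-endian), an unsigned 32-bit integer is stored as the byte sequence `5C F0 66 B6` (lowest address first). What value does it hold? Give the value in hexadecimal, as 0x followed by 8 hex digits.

0xB666F05C

In little-endian order the low byte comes first in memory.
Reassemble most-significant byte first: B6 66 F0 5C → 0xB666F05C.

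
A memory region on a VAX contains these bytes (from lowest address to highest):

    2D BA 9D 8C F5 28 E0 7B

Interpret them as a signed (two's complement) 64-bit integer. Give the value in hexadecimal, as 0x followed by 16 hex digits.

In little-endian order the low byte comes first in memory.
Reassemble most-significant byte first: 7B E0 28 F5 8C 9D BA 2D → 0x7BE028F58C9DBA2D.

0x7BE028F58C9DBA2D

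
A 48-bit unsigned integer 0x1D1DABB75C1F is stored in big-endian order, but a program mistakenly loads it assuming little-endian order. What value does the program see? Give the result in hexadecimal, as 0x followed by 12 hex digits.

Stored big-endian, the bytes at ascending addresses are 1D 1D AB B7 5C 1F.
Read back as little-endian, the first byte is least significant, giving 0x1F5CB7AB1D1D.

0x1F5CB7AB1D1D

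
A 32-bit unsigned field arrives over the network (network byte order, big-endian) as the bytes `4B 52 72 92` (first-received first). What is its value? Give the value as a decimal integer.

Big-endian: lowest address holds the most-significant byte.
The bytes are already most-significant first: 0x4B527292.
0x4B527292 = 1263694482.

1263694482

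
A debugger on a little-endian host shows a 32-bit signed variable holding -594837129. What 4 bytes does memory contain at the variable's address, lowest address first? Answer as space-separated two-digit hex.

Two's complement of -594837129 in 32 bits: 594837129 = 0x23747E89; invert → 0xDC8B8176; add 1 → 0xDC8B8177.
Split into bytes (most-significant first): DC 8B 81 77.
Little-endian stores the least-significant byte at the lowest address.
So at ascending addresses the bytes are 77 81 8B DC.

77 81 8B DC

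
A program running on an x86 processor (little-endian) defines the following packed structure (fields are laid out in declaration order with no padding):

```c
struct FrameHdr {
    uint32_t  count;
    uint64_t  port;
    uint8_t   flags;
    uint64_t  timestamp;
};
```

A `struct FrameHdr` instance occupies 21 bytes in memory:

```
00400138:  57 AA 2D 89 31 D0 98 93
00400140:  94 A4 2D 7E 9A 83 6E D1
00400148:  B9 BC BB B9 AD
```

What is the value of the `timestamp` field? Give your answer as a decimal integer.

12518243058498760323

`timestamp` follows `count` (4 B), `port` (8 B), `flags` (1 B), so it starts at offset 4 + 8 + 1 = 13 and occupies 8 bytes.
Bytes at offsets 13..20: 83 6E D1 B9 BC BB B9 AD.
In little-endian order the low byte comes first in memory.
Reassemble most-significant byte first: AD B9 BB BC B9 D1 6E 83 → 0xADB9BBBCB9D16E83.
0xADB9BBBCB9D16E83 = 12518243058498760323.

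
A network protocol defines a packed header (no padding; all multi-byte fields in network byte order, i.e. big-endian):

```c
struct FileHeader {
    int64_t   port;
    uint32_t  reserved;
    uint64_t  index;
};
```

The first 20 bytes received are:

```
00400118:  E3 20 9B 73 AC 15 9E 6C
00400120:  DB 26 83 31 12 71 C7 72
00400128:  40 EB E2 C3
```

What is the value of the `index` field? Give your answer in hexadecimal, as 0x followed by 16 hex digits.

0x1271C77240EBE2C3

`index` follows `port` (8 B), `reserved` (4 B), so it starts at offset 8 + 4 = 12 and occupies 8 bytes.
Bytes at offsets 12..19: 12 71 C7 72 40 EB E2 C3.
In big-endian order the high byte comes first in memory.
The bytes are already most-significant first: 0x1271C77240EBE2C3.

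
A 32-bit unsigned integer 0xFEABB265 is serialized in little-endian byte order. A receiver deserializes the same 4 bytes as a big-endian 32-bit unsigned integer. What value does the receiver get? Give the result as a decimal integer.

1706208254

Stored little-endian, the bytes at ascending addresses are 65 B2 AB FE.
Read back as big-endian, the last byte is least significant, giving 0x65B2ABFE.
0x65B2ABFE = 1706208254.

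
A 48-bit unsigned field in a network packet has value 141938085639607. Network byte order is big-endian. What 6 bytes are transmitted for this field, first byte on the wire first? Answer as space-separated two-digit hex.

81 17 89 2C B5 B7

141938085639607 in hexadecimal, padded to 48 bits, is 0x8117892CB5B7.
Split into bytes (most-significant first): 81 17 89 2C B5 B7.
In big-endian order the high byte comes first in memory.
So the memory order matches the most-significant-first order: 81 17 89 2C B5 B7.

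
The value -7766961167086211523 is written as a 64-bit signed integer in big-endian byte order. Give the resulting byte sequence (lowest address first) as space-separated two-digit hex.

94 36 35 F8 3B 92 AE 3D

Two's complement of -7766961167086211523 in 64 bits: 7766961167086211523 = 0x6BC9CA07C46D51C3; invert → 0x943635F83B92AE3C; add 1 → 0x943635F83B92AE3D.
Split into bytes (most-significant first): 94 36 35 F8 3B 92 AE 3D.
Big-endian stores the most-significant byte at the lowest address.
So the memory order matches the most-significant-first order: 94 36 35 F8 3B 92 AE 3D.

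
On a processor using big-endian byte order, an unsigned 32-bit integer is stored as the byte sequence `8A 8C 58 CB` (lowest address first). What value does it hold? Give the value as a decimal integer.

2324453579

Big-endian: lowest address holds the most-significant byte.
The bytes are already most-significant first: 0x8A8C58CB.
0x8A8C58CB = 2324453579.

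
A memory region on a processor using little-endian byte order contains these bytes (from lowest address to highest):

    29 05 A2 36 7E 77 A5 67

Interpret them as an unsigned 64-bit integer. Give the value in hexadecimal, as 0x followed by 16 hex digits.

0x67A5777E36A20529

In little-endian order the low byte comes first in memory.
Reassemble most-significant byte first: 67 A5 77 7E 36 A2 05 29 → 0x67A5777E36A20529.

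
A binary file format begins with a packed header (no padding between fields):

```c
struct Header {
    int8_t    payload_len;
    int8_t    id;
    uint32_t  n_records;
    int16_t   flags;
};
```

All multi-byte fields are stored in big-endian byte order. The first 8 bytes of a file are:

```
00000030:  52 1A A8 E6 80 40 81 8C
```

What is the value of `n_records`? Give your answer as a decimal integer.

2833678400

`n_records` follows `payload_len` (1 B), `id` (1 B), so it starts at offset 1 + 1 = 2 and occupies 4 bytes.
Bytes at offsets 2..5: A8 E6 80 40.
In big-endian order the high byte comes first in memory.
The bytes are already most-significant first: 0xA8E68040.
0xA8E68040 = 2833678400.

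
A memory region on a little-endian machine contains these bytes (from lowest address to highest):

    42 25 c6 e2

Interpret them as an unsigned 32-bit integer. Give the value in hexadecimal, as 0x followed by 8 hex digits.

Little-endian stores the least-significant byte at the lowest address.
Reassemble most-significant byte first: E2 C6 25 42 → 0xE2C62542.

0xE2C62542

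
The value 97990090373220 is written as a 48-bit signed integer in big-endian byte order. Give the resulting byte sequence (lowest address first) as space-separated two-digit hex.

59 1F 18 87 38 64

97990090373220 in hexadecimal, padded to 48 bits, is 0x591F18873864.
Split into bytes (most-significant first): 59 1F 18 87 38 64.
Big-endian stores the most-significant byte at the lowest address.
So the memory order matches the most-significant-first order: 59 1F 18 87 38 64.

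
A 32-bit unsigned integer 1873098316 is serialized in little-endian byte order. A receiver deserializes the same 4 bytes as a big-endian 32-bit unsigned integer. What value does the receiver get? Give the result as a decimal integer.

1278649711

1873098316 in 32-bit hexadecimal is 0x6FA5364C.
Stored little-endian, the bytes at ascending addresses are 4C 36 A5 6F.
Read back as big-endian, the last byte is least significant, giving 0x4C36A56F.
0x4C36A56F = 1278649711.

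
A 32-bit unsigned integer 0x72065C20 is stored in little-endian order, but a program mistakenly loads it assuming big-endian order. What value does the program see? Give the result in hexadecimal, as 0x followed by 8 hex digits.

Stored little-endian, the bytes at ascending addresses are 20 5C 06 72.
Read back as big-endian, the last byte is least significant, giving 0x205C0672.

0x205C0672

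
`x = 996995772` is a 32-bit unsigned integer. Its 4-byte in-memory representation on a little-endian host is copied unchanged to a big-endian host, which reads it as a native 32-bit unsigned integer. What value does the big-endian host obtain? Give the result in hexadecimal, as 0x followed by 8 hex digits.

996995772 in 32-bit hexadecimal is 0x3B6CF2BC.
Stored little-endian, the bytes at ascending addresses are BC F2 6C 3B.
Read back as big-endian, the last byte is least significant, giving 0xBCF26C3B.

0xBCF26C3B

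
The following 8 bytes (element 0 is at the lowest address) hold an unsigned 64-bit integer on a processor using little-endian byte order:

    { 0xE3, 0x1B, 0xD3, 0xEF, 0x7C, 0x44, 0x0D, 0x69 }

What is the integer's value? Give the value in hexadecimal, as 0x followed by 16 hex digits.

0x690D447CEFD31BE3

Little-endian: lowest address holds the least-significant byte.
Reassemble most-significant byte first: 69 0D 44 7C EF D3 1B E3 → 0x690D447CEFD31BE3.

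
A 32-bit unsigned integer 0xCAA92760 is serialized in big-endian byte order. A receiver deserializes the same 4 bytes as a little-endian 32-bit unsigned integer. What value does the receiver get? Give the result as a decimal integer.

1613212106

Stored big-endian, the bytes at ascending addresses are CA A9 27 60.
Read back as little-endian, the first byte is least significant, giving 0x6027A9CA.
0x6027A9CA = 1613212106.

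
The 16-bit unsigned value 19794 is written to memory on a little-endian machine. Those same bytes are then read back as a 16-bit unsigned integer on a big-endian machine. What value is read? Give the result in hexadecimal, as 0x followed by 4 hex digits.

19794 in 16-bit hexadecimal is 0x4D52.
Stored little-endian, the bytes at ascending addresses are 52 4D.
Read back as big-endian, the last byte is least significant, giving 0x524D.

0x524D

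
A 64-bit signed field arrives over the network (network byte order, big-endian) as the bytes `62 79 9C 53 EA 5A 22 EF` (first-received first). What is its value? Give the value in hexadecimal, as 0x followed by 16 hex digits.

In big-endian order the high byte comes first in memory.
The bytes are already most-significant first: 0x62799C53EA5A22EF.

0x62799C53EA5A22EF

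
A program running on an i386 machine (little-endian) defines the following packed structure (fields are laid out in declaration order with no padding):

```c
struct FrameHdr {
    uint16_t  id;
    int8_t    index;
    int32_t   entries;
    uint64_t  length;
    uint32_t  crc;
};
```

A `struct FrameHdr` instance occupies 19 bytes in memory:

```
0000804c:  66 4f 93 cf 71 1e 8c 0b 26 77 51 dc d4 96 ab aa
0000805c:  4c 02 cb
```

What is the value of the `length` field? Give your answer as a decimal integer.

`length` follows `id` (2 B), `index` (1 B), `entries` (4 B), so it starts at offset 2 + 1 + 4 = 7 and occupies 8 bytes.
Bytes at offsets 7..14: 0B 26 77 51 DC D4 96 AB.
Little-endian: lowest address holds the least-significant byte.
Reassemble most-significant byte first: AB 96 D4 DC 51 77 26 0B → 0xAB96D4DC5177260B.
0xAB96D4DC5177260B = 12364303869716932107.

12364303869716932107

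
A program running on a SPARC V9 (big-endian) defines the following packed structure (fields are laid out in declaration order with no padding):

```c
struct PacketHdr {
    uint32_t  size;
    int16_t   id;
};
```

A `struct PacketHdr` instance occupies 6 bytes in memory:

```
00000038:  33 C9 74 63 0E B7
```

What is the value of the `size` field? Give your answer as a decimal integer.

`size` is the first field, at byte offset 0, occupying 4 bytes.
Bytes at offsets 0..3: 33 C9 74 63.
Big-endian stores the most-significant byte at the lowest address.
The bytes are already most-significant first: 0x33C97463.
0x33C97463 = 868840547.

868840547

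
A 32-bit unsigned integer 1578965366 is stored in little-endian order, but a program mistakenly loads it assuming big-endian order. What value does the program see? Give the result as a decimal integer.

1981357406

1578965366 in 32-bit hexadecimal is 0x5E1D1976.
Stored little-endian, the bytes at ascending addresses are 76 19 1D 5E.
Read back as big-endian, the last byte is least significant, giving 0x76191D5E.
0x76191D5E = 1981357406.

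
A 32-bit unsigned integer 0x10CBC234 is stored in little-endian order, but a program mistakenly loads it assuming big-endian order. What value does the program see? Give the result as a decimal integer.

Stored little-endian, the bytes at ascending addresses are 34 C2 CB 10.
Read back as big-endian, the last byte is least significant, giving 0x34C2CB10.
0x34C2CB10 = 885181200.

885181200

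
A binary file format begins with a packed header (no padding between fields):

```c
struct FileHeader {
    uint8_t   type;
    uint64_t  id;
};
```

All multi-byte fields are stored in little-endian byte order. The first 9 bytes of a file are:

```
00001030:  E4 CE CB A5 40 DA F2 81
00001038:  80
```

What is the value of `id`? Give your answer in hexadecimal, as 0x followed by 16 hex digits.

`id` follows `type` (1 byte), so it starts at byte offset 1 and occupies 8 bytes.
Bytes at offsets 1..8: CE CB A5 40 DA F2 81 80.
In little-endian order the low byte comes first in memory.
Reassemble most-significant byte first: 80 81 F2 DA 40 A5 CB CE → 0x8081F2DA40A5CBCE.

0x8081F2DA40A5CBCE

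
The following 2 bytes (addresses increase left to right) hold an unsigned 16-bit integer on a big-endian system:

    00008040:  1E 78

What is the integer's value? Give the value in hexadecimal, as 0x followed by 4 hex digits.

0x1E78

Big-endian: lowest address holds the most-significant byte.
The bytes are already most-significant first: 0x1E78.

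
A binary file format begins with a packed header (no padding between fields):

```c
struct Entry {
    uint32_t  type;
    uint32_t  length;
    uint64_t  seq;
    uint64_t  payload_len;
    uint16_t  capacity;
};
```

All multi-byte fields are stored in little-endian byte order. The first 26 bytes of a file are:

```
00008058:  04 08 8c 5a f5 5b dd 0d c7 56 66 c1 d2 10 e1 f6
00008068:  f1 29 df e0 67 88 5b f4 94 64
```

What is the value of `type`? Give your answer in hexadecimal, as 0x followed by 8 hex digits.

0x5A8C0804

`type` is the first field, at byte offset 0, occupying 4 bytes.
Bytes at offsets 0..3: 04 08 8C 5A.
Little-endian: lowest address holds the least-significant byte.
Reassemble most-significant byte first: 5A 8C 08 04 → 0x5A8C0804.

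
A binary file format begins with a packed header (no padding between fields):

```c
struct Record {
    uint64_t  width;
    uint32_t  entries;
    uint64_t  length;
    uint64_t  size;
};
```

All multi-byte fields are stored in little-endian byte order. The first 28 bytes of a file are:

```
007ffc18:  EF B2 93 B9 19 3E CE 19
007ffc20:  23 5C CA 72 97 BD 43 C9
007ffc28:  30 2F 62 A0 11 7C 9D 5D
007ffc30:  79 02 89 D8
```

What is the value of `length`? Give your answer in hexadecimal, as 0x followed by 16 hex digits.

0xA0622F30C943BD97

`length` follows `width` (8 B), `entries` (4 B), so it starts at offset 8 + 4 = 12 and occupies 8 bytes.
Bytes at offsets 12..19: 97 BD 43 C9 30 2F 62 A0.
Little-endian: lowest address holds the least-significant byte.
Reassemble most-significant byte first: A0 62 2F 30 C9 43 BD 97 → 0xA0622F30C943BD97.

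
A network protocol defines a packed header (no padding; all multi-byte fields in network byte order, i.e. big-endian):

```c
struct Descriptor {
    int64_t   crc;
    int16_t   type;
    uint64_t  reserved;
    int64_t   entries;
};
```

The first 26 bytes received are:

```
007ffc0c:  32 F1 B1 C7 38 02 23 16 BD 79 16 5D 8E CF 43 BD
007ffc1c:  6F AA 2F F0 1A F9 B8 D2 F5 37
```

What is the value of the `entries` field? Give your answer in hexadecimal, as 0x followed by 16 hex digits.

`entries` follows `crc` (8 B), `type` (2 B), `reserved` (8 B), so it starts at offset 8 + 2 + 8 = 18 and occupies 8 bytes.
Bytes at offsets 18..25: 2F F0 1A F9 B8 D2 F5 37.
In big-endian order the high byte comes first in memory.
The bytes are already most-significant first: 0x2FF01AF9B8D2F537.

0x2FF01AF9B8D2F537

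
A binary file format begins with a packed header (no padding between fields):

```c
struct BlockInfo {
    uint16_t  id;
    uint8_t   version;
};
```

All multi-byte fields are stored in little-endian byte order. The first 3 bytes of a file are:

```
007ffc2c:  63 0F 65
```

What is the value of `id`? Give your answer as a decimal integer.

`id` is the first field, at byte offset 0, occupying 2 bytes.
Bytes at offsets 0..1: 63 0F.
In little-endian order the low byte comes first in memory.
Reassemble most-significant byte first: 0F 63 → 0x0F63.
0x0F63 = 3939.

3939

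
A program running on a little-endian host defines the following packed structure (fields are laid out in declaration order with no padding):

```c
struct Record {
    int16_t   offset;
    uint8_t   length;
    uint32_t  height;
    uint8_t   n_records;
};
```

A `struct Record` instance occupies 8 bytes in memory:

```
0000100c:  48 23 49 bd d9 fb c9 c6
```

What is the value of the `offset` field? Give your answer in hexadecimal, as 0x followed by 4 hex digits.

`offset` is the first field, at byte offset 0, occupying 2 bytes.
Bytes at offsets 0..1: 48 23.
Little-endian: lowest address holds the least-significant byte.
Reassemble most-significant byte first: 23 48 → 0x2348.

0x2348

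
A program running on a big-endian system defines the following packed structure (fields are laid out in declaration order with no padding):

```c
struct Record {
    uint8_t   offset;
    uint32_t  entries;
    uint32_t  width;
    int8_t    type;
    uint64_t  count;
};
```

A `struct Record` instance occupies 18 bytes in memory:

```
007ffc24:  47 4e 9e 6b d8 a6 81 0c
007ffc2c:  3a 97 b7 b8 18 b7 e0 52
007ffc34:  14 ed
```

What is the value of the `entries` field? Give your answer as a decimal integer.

`entries` follows `offset` (1 byte), so it starts at byte offset 1 and occupies 4 bytes.
Bytes at offsets 1..4: 4E 9E 6B D8.
In big-endian order the high byte comes first in memory.
The bytes are already most-significant first: 0x4E9E6BD8.
0x4E9E6BD8 = 1319005144.

1319005144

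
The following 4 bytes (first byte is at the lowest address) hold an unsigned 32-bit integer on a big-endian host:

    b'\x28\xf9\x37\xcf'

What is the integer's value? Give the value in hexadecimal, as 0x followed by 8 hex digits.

Big-endian stores the most-significant byte at the lowest address.
The bytes are already most-significant first: 0x28F937CF.

0x28F937CF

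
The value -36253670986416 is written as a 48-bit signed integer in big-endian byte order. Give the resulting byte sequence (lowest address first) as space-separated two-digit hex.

Two's complement of -36253670986416 in 48 bits: 36253670986416 = 0x20F8F72E52B0; invert → 0xDF0708D1AD4F; add 1 → 0xDF0708D1AD50.
Split into bytes (most-significant first): DF 07 08 D1 AD 50.
Big-endian: lowest address holds the most-significant byte.
So the memory order matches the most-significant-first order: DF 07 08 D1 AD 50.

DF 07 08 D1 AD 50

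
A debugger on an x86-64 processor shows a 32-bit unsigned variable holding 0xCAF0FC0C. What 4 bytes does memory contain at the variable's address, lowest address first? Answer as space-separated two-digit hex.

0C FC F0 CA

Split into bytes (most-significant first): CA F0 FC 0C.
Little-endian: lowest address holds the least-significant byte.
So at ascending addresses the bytes are 0C FC F0 CA.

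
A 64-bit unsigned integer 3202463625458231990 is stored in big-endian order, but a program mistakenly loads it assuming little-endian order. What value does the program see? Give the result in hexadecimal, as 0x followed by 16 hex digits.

3202463625458231990 in 64-bit hexadecimal is 0x2C716FB3318C2AB6.
Stored big-endian, the bytes at ascending addresses are 2C 71 6F B3 31 8C 2A B6.
Read back as little-endian, the first byte is least significant, giving 0xB62A8C31B36F712C.

0xB62A8C31B36F712C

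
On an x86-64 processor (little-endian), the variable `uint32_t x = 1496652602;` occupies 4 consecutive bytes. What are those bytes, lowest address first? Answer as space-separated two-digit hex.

1496652602 in hexadecimal, padded to 32 bits, is 0x59351B3A.
Split into bytes (most-significant first): 59 35 1B 3A.
In little-endian order the low byte comes first in memory.
So at ascending addresses the bytes are 3A 1B 35 59.

3A 1B 35 59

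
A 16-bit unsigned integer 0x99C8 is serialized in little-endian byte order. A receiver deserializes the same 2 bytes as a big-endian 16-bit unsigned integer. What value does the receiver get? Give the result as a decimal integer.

Stored little-endian, the bytes at ascending addresses are C8 99.
Read back as big-endian, the last byte is least significant, giving 0xC899.
0xC899 = 51353.

51353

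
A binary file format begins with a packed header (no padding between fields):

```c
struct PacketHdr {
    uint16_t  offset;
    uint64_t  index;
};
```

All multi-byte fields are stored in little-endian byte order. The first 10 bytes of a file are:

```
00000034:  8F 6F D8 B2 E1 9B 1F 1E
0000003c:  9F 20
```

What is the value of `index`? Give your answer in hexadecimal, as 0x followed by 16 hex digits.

`index` follows `offset` (2 bytes), so it starts at byte offset 2 and occupies 8 bytes.
Bytes at offsets 2..9: D8 B2 E1 9B 1F 1E 9F 20.
Little-endian: lowest address holds the least-significant byte.
Reassemble most-significant byte first: 20 9F 1E 1F 9B E1 B2 D8 → 0x209F1E1F9BE1B2D8.

0x209F1E1F9BE1B2D8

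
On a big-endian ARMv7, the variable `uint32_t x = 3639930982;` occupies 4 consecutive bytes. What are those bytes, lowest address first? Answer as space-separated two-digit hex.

3639930982 in hexadecimal, padded to 32 bits, is 0xD8F4F066.
Split into bytes (most-significant first): D8 F4 F0 66.
Big-endian stores the most-significant byte at the lowest address.
So the memory order matches the most-significant-first order: D8 F4 F0 66.

D8 F4 F0 66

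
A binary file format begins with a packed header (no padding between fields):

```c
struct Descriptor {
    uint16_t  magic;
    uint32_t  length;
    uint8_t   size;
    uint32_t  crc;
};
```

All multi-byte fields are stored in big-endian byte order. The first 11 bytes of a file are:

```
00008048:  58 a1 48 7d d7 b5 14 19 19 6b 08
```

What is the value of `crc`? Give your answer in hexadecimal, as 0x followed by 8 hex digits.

0x19196B08

`crc` follows `magic` (2 B), `length` (4 B), `size` (1 B), so it starts at offset 2 + 4 + 1 = 7 and occupies 4 bytes.
Bytes at offsets 7..10: 19 19 6B 08.
In big-endian order the high byte comes first in memory.
The bytes are already most-significant first: 0x19196B08.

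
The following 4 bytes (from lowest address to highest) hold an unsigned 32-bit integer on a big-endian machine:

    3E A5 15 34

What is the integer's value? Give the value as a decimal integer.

In big-endian order the high byte comes first in memory.
The bytes are already most-significant first: 0x3EA51534.
0x3EA51534 = 1051006260.

1051006260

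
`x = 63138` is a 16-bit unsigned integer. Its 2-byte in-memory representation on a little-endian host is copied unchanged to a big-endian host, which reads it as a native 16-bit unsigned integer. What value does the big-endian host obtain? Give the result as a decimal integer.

63138 in 16-bit hexadecimal is 0xF6A2.
Stored little-endian, the bytes at ascending addresses are A2 F6.
Read back as big-endian, the last byte is least significant, giving 0xA2F6.
0xA2F6 = 41718.

41718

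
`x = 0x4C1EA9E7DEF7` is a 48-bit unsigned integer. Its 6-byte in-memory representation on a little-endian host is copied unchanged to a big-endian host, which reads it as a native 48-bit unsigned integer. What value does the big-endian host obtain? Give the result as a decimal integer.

272536741420620

Stored little-endian, the bytes at ascending addresses are F7 DE E7 A9 1E 4C.
Read back as big-endian, the last byte is least significant, giving 0xF7DEE7A91E4C.
0xF7DEE7A91E4C = 272536741420620.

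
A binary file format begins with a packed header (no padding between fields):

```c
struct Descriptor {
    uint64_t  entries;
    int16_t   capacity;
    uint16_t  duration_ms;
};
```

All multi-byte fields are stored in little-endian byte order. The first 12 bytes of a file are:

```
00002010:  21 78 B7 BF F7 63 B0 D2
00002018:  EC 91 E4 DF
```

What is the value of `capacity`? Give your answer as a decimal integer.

`capacity` follows `entries` (8 bytes), so it starts at byte offset 8 and occupies 2 bytes.
Bytes at offsets 8..9: EC 91.
In little-endian order the low byte comes first in memory.
Reassemble most-significant byte first: 91 EC → 0x91EC.
Top bit is set, so as a signed 16-bit value this is 0x91EC − 2^16 = -28180.

-28180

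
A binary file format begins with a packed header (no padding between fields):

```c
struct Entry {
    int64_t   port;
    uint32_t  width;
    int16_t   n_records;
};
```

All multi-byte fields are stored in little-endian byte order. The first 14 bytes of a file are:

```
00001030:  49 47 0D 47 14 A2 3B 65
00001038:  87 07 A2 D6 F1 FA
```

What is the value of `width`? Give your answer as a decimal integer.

3600942983

`width` follows `port` (8 bytes), so it starts at byte offset 8 and occupies 4 bytes.
Bytes at offsets 8..11: 87 07 A2 D6.
Little-endian stores the least-significant byte at the lowest address.
Reassemble most-significant byte first: D6 A2 07 87 → 0xD6A20787.
0xD6A20787 = 3600942983.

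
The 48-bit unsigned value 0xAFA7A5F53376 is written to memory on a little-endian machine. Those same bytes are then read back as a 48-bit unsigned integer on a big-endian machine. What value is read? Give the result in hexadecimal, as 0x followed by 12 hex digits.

Stored little-endian, the bytes at ascending addresses are 76 33 F5 A5 A7 AF.
Read back as big-endian, the last byte is least significant, giving 0x7633F5A5A7AF.

0x7633F5A5A7AF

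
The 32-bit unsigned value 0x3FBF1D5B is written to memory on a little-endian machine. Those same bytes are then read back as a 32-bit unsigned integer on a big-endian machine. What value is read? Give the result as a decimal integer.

Stored little-endian, the bytes at ascending addresses are 5B 1D BF 3F.
Read back as big-endian, the last byte is least significant, giving 0x5B1DBF3F.
0x5B1DBF3F = 1528676159.

1528676159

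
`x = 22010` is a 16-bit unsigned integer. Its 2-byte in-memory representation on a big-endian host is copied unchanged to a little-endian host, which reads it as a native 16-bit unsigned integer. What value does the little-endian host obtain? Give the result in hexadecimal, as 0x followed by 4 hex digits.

0xFA55

22010 in 16-bit hexadecimal is 0x55FA.
Stored big-endian, the bytes at ascending addresses are 55 FA.
Read back as little-endian, the first byte is least significant, giving 0xFA55.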